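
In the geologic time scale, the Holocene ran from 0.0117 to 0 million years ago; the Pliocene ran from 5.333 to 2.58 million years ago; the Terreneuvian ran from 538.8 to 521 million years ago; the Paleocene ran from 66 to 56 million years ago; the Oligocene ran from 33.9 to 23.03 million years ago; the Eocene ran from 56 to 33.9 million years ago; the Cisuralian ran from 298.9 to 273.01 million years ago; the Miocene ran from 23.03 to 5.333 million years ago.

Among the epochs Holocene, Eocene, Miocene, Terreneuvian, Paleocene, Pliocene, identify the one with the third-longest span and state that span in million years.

Durations: Holocene 0.0117; Eocene 22.1; Miocene 17.697; Terreneuvian 17.8; Paleocene 10; Pliocene 2.753 Myr.
Sorted longest-first: Eocene (22.1), Terreneuvian (17.8), Miocene (17.697), Paleocene (10), Pliocene (2.753), Holocene (0.0117).
The third longest is Miocene at 17.697 Myr.

Miocene, 17.697 million years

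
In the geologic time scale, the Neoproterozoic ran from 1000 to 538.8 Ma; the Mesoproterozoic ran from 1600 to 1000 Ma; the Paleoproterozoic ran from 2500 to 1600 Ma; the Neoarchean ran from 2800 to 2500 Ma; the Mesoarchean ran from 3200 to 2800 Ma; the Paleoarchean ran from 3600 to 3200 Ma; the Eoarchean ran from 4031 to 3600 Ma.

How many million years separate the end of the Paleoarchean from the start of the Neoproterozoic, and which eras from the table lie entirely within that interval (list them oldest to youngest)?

The Paleoarchean closes at 3200 Ma and the Neoproterozoic opens at 1000 Ma, so the interval is 3200 − 1000 = 2200 Myr.
An era fits inside if it starts at or after 3200 Ma and ends at or before 1000 Ma; oldest first that gives Mesoarchean, Neoarchean, Paleoproterozoic, Mesoproterozoic.

2200 million years; Mesoarchean, Neoarchean, Paleoproterozoic, Mesoproterozoic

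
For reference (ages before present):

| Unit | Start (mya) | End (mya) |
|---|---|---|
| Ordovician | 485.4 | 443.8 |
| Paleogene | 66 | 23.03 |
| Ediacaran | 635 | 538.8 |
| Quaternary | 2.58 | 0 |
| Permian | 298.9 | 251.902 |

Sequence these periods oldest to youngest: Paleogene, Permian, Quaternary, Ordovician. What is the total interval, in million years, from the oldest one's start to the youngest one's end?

Ordovician → Permian → Paleogene → Quaternary; total span 485.4 Myr

From the excerpt: Paleogene 66–23.03; Permian 298.9–251.902; Quaternary 2.58–0; Ordovician 485.4–443.8 (Ma).
Larger Ma is earlier, so the oldest is Ordovician and the youngest is Quaternary; oldest to youngest: Ordovician, Permian, Paleogene, Quaternary.
Oldest start 485.4 minus youngest end 0 gives 485.4 Myr overall.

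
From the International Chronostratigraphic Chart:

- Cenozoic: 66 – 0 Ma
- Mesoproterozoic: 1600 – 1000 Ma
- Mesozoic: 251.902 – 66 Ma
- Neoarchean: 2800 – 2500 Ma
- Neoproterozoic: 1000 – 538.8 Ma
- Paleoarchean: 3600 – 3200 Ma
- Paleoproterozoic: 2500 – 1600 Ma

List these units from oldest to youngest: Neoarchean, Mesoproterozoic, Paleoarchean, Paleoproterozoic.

Paleoarchean → Neoarchean → Paleoproterozoic → Mesoproterozoic

Read off each span (Ma): Neoarchean 2800–2500; Mesoproterozoic 1600–1000; Paleoarchean 3600–3200; Paleoproterozoic 2500–1600.
Larger Ma is older, so oldest→youngest is Paleoarchean, Neoarchean, Paleoproterozoic, Mesoproterozoic.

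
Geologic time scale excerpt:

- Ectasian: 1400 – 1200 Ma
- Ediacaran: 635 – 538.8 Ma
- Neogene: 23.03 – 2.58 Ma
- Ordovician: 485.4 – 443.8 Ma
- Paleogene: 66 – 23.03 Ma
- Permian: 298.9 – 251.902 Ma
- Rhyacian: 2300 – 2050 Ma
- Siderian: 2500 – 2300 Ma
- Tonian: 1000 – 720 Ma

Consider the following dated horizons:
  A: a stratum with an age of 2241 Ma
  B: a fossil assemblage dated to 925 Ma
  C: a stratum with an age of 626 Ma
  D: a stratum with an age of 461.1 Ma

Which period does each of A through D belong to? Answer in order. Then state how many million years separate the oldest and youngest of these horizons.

A: 2241 Ma lies in 2300–2050 Ma, so Rhyacian.
B: 925 Ma lies in 1000–720 Ma, so Tonian.
C: 626 Ma lies in 635–538.8 Ma, so Ediacaran.
D: 461.1 Ma lies in 485.4–443.8 Ma, so Ordovician.
Oldest = 2241 Ma, youngest = 461.1 Ma → span 1779.9 Myr.

A — Rhyacian; B — Tonian; C — Ediacaran; D — Ordovician; span 1779.9 million years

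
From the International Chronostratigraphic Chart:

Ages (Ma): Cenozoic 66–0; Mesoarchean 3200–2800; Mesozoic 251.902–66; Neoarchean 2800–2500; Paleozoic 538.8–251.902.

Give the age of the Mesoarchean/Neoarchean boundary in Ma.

The Mesoarchean ends and the Neoarchean begins at 2800 Ma.

2800 Ma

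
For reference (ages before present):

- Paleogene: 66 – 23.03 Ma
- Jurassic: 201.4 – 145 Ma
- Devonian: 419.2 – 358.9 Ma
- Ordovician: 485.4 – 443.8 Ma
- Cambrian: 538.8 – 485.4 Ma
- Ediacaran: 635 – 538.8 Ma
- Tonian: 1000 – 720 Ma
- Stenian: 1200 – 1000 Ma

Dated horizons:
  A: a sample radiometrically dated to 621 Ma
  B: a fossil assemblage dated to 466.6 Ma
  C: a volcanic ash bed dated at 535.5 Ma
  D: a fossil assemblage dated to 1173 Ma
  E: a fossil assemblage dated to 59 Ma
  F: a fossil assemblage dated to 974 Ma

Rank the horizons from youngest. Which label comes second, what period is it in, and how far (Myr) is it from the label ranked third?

B, in the Ordovician; 68.9 million years to C

Smaller Ma means younger, so youngest first: E 59 < B 466.6 < C 535.5 < A 621 < F 974 < D 1173.
Counting 2 along gives B (466.6 Ma); the excerpt puts that inside the Ordovician, 485.4–443.8 Ma.
Next in line is C (535.5 Ma), and 535.5 − 466.6 = 68.9 Myr.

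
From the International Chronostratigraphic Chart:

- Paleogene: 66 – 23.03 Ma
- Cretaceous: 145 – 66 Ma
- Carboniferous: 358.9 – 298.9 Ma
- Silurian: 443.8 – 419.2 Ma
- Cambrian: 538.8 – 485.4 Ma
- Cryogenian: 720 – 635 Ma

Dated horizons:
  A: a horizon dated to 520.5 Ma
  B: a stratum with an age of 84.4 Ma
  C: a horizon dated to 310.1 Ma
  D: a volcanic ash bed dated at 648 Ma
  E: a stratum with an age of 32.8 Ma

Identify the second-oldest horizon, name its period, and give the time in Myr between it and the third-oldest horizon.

A, in the Cambrian; 210.4 million years to C

Larger Ma means older, so oldest first: D 648 > A 520.5 > C 310.1 > B 84.4 > E 32.8.
Counting 2 along gives A (520.5 Ma); the excerpt puts that inside the Cambrian, 538.8–485.4 Ma.
Next in line is C (310.1 Ma), and 520.5 − 310.1 = 210.4 Myr.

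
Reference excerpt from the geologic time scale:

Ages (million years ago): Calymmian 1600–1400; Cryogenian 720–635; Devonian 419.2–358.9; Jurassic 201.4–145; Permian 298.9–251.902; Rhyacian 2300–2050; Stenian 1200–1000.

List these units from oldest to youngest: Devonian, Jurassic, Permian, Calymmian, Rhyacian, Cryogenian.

The oldest of these is Rhyacian (starts 2300 Ma) and the youngest is Jurassic (ends 145 Ma).
In between, by decreasing start age: Calymmian (1600), Cryogenian (720), Devonian (419.2), Permian (298.9).

Rhyacian → Calymmian → Cryogenian → Devonian → Permian → Jurassic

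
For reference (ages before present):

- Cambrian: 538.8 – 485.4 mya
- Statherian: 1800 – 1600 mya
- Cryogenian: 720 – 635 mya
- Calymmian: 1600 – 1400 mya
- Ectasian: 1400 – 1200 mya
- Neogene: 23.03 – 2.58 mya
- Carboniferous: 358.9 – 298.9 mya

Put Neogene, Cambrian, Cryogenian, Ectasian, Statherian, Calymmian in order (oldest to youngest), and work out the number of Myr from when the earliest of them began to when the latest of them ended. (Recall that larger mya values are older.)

Start ages (Ma): Statherian 1800, Calymmian 1600, Ectasian 1400, Cryogenian 720, Cambrian 538.8, Neogene 23.03.
Ordered oldest to youngest: Statherian, Calymmian, Ectasian, Cryogenian, Cambrian, Neogene.
Span = 1800 − 2.58 = 1797.42 Myr.

Statherian, Calymmian, Ectasian, Cryogenian, Cambrian, Neogene; total span 1797.42 Myr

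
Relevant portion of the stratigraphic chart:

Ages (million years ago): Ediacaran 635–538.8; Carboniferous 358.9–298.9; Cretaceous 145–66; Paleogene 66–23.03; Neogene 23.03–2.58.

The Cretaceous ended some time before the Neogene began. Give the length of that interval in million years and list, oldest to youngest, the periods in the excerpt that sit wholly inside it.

End of Cretaceous = 66 Ma; start of Neogene = 23.03 Ma.
Gap = 66 − 23.03 = 42.97 Myr.
Periods wholly inside 66–23.03 Ma: Paleogene (66–23.03).

42.97 million years; Paleogene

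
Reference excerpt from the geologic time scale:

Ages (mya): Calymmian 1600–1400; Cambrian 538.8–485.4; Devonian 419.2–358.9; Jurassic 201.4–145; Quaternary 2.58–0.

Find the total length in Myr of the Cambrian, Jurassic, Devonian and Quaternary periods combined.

172.68 million years

Each duration: Cambrian = 53.4; Jurassic = 56.4; Devonian = 60.3; Quaternary = 2.58.
Sum: 53.4 + 56.4 + 60.3 + 2.58 = 172.68 Myr.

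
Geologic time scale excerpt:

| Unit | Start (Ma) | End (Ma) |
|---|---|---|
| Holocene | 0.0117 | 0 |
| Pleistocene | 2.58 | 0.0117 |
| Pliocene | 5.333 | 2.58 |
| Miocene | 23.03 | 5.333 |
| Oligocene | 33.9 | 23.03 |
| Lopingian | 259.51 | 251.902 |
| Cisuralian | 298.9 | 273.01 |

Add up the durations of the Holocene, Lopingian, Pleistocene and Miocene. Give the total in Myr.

Duration is start − end for each: (0.0117 − 0) + (259.51 − 251.902) + (2.58 − 0.0117) + (23.03 − 5.333).
That is 0.0117 + 7.608 + 2.5683 + 17.697, which totals 27.885 million years.

27.885 million years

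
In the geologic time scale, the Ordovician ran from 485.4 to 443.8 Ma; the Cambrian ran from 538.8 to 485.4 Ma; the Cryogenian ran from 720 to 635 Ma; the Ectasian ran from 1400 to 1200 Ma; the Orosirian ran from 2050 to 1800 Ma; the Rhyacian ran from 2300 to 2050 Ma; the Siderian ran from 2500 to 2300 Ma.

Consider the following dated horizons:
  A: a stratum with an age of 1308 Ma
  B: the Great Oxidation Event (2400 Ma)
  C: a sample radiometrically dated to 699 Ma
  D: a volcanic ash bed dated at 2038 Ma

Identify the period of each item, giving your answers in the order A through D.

Match each age against the start–end ranges in the excerpt: A = 1308 Ma → Ectasian (1400–1200); B = 2400 Ma → Siderian (2500–2300); C = 699 Ma → Cryogenian (720–635); D = 2038 Ma → Orosirian (2050–1800).

A — Ectasian; B — Siderian; C — Cryogenian; D — Orosirian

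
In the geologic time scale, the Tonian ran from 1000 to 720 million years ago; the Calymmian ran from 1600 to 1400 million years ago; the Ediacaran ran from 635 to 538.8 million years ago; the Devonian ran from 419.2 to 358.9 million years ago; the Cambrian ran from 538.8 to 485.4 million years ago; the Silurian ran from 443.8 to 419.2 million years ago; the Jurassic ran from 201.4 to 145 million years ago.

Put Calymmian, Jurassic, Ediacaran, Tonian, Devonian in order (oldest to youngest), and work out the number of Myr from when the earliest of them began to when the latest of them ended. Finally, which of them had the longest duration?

From the excerpt: Calymmian 1600–1400; Jurassic 201.4–145; Ediacaran 635–538.8; Tonian 1000–720; Devonian 419.2–358.9 (Ma).
Larger Ma is earlier, so the oldest is Calymmian and the youngest is Jurassic; oldest to youngest: Calymmian, Tonian, Ediacaran, Devonian, Jurassic.
Oldest start 1600 minus youngest end 145 gives 1455 Myr overall.
Individual lengths (start − end): Ediacaran 96.2; Jurassic 56.4; Tonian 280; Calymmian 200; Devonian 60.3. The largest is Tonian at 280 Myr.

Calymmian → Tonian → Ediacaran → Devonian → Jurassic; total span 1455 Myr; longest is Tonian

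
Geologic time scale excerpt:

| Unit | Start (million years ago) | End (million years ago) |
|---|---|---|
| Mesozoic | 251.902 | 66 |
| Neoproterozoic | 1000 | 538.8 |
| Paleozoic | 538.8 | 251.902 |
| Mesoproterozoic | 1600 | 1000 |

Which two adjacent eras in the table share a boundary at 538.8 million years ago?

Neoproterozoic and Paleozoic

The Neoproterozoic ends at 538.8 million years ago and the Paleozoic begins at 538.8 million years ago, so they share that boundary.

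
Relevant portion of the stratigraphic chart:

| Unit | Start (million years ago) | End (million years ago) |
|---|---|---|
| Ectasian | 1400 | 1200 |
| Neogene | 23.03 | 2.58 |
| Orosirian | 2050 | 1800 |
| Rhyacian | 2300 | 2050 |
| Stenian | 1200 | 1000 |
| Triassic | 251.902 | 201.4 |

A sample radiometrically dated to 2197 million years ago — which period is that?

2197 Ma lies between 2300 and 2050 Ma, so it falls in the Rhyacian.

Rhyacian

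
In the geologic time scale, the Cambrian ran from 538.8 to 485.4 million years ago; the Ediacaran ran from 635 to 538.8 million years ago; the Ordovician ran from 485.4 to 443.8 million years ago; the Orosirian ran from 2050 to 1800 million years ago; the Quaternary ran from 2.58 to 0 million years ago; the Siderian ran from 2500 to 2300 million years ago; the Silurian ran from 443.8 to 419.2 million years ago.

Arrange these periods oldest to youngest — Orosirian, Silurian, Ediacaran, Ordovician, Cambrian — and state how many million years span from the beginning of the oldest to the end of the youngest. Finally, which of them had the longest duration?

From the excerpt: Orosirian 2050–1800; Silurian 443.8–419.2; Ediacaran 635–538.8; Ordovician 485.4–443.8; Cambrian 538.8–485.4 (Ma).
Larger Ma is earlier, so the oldest is Orosirian and the youngest is Silurian; oldest to youngest: Orosirian, Ediacaran, Cambrian, Ordovician, Silurian.
Oldest start 2050 minus youngest end 419.2 gives 1630.8 Myr overall.
Individual lengths (start − end): Cambrian 53.4; Ediacaran 96.2; Ordovician 41.6; Silurian 24.6; Orosirian 250. The largest is Orosirian at 250 Myr.

Orosirian → Ediacaran → Cambrian → Ordovician → Silurian; total span 1630.8 Myr; longest is Orosirian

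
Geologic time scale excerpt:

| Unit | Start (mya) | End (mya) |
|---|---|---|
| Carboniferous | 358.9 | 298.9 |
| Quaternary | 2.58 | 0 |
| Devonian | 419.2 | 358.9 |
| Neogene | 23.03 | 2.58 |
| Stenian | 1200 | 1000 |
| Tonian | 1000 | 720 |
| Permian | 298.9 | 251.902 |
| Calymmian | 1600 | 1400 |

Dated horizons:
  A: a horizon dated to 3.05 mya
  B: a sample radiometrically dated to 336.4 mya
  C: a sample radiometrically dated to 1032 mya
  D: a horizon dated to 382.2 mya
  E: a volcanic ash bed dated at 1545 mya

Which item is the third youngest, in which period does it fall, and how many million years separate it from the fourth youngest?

D, in the Devonian; 649.8 million years to C

Smaller Ma means younger, so youngest first: A 3.05 < B 336.4 < D 382.2 < C 1032 < E 1545.
Counting 3 along gives D (382.2 Ma); the excerpt puts that inside the Devonian, 419.2–358.9 Ma.
Next in line is C (1032 Ma), and 1032 − 382.2 = 649.8 Myr.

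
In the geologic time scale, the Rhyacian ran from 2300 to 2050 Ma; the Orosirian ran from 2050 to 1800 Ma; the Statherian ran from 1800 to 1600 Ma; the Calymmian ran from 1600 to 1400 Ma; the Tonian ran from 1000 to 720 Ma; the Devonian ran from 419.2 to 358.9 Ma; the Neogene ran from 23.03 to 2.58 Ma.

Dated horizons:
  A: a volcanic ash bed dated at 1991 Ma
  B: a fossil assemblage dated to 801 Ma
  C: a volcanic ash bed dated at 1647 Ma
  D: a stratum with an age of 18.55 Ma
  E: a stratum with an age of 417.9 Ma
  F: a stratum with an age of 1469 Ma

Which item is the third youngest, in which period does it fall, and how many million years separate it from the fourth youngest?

Sorted youngest-first by Ma: D (18.55), E (417.9), B (801), F (1469), C (1647), A (1991).
The third youngest is B at 801 Ma, which lies in 1000–720 Ma: the Tonian.
The fourth youngest is F at 1469 Ma; separation = |801 − 1469| = 668 Myr.

B, in the Tonian; 668 million years to F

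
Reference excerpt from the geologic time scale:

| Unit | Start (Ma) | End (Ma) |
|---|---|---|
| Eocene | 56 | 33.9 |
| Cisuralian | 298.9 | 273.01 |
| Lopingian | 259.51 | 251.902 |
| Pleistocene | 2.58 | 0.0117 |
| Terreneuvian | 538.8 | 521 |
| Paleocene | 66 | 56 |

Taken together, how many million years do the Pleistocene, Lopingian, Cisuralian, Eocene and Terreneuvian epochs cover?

Each duration: Pleistocene = 2.5683; Lopingian = 7.608; Cisuralian = 25.89; Eocene = 22.1; Terreneuvian = 17.8.
Sum: 2.5683 + 7.608 + 25.89 + 22.1 + 17.8 = 75.9663 Myr.

75.9663 million years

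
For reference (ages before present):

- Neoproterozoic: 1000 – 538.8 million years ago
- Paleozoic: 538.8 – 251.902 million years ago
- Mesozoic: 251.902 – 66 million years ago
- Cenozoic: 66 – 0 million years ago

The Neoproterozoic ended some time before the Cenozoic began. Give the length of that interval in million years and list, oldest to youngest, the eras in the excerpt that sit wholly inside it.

472.8 million years; Paleozoic, Mesozoic

End of Neoproterozoic = 538.8 Ma; start of Cenozoic = 66 Ma.
Gap = 538.8 − 66 = 472.8 Myr.
Eras wholly inside 538.8–66 Ma: Paleozoic (538.8–251.902), Mesozoic (251.902–66).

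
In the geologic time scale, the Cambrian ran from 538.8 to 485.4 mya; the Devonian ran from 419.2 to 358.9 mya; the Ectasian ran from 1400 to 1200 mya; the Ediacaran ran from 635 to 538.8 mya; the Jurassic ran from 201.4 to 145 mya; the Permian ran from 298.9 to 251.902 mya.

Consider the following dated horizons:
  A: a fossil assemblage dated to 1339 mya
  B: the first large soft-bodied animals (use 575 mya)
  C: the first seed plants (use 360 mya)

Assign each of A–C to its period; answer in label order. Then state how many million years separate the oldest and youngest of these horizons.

A — Ectasian; B — Ediacaran; C — Devonian; span 979 million years

A: 1339 Ma lies in 1400–1200 Ma, so Ectasian.
B: 575 Ma lies in 635–538.8 Ma, so Ediacaran.
C: 360 Ma lies in 419.2–358.9 Ma, so Devonian.
Oldest = 1339 Ma, youngest = 360 Ma → span 979 Myr.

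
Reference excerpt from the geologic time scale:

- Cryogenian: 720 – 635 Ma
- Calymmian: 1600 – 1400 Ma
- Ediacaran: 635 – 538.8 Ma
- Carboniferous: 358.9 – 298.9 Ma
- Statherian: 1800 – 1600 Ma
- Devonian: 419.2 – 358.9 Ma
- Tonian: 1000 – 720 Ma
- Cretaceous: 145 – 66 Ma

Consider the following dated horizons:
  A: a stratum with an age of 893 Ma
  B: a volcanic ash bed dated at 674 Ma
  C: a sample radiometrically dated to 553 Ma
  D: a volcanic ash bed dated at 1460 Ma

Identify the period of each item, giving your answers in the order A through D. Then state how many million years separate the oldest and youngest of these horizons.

A: 893 Ma lies in 1000–720 Ma, so Tonian.
B: 674 Ma lies in 720–635 Ma, so Cryogenian.
C: 553 Ma lies in 635–538.8 Ma, so Ediacaran.
D: 1460 Ma lies in 1600–1400 Ma, so Calymmian.
Oldest = 1460 Ma, youngest = 553 Ma → span 907 Myr.

A — Tonian; B — Cryogenian; C — Ediacaran; D — Calymmian; span 907 million years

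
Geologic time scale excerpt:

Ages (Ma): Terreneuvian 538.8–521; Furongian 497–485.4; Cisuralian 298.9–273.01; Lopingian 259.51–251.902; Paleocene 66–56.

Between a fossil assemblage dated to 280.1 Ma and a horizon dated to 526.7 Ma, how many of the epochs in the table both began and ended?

526.7 Ma sits inside the Terreneuvian (538.8–521) and 280.1 Ma inside the Cisuralian (298.9–273.01); neither of those is wholly between the two dates.
The listed epochs lying completely between them are Furongian — 1 in all.

1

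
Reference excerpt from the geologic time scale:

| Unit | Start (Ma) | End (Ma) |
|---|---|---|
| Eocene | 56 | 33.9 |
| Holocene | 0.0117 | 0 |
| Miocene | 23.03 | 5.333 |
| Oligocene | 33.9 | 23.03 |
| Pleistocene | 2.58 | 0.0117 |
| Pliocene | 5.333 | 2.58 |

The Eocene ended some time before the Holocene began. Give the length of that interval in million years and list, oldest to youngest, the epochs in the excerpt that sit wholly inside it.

The Eocene closes at 33.9 Ma and the Holocene opens at 0.0117 Ma, so the interval is 33.9 − 0.0117 = 33.8883 Myr.
An epoch fits inside if it starts at or after 33.9 Ma and ends at or before 0.0117 Ma; oldest first that gives Oligocene, Miocene, Pliocene, Pleistocene.

33.8883 million years; Oligocene, Miocene, Pliocene, Pleistocene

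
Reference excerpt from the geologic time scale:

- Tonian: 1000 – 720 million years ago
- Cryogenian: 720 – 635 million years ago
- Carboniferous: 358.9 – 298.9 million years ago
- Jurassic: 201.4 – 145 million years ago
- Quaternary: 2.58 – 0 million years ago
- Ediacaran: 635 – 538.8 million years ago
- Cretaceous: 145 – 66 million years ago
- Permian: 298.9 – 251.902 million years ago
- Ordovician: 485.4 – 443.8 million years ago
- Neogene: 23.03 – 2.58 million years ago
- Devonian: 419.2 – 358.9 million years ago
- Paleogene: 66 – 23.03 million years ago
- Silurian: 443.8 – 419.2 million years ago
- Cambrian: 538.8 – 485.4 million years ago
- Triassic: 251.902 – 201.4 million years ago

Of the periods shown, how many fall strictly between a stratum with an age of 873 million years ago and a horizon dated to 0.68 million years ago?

13

The older date is 873 Ma and the younger is 0.68 Ma.
Periods with start < 873 and end > 0.68 Ma: Cryogenian (720–635), Ediacaran (635–538.8), Cambrian (538.8–485.4), Ordovician (485.4–443.8), Silurian (443.8–419.2), Devonian (419.2–358.9), Carboniferous (358.9–298.9), Permian (298.9–251.902), Triassic (251.902–201.4), Jurassic (201.4–145), Cretaceous (145–66), Paleogene (66–23.03), Neogene (23.03–2.58).
That is 13 complete periods.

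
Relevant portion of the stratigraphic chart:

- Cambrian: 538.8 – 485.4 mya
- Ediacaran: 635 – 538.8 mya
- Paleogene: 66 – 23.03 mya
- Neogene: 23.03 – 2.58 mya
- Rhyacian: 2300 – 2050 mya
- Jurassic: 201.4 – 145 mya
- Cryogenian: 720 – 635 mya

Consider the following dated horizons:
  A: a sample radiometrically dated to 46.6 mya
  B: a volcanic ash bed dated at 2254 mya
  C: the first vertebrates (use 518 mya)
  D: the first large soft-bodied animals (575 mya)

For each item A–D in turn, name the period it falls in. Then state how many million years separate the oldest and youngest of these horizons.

A — Paleogene; B — Rhyacian; C — Cambrian; D — Ediacaran; span 2207.4 million years

Match each age against the start–end ranges in the excerpt: A = 46.6 Ma → Paleogene (66–23.03); B = 2254 Ma → Rhyacian (2300–2050); C = 518 Ma → Cambrian (538.8–485.4); D = 575 Ma → Ediacaran (635–538.8).
The largest age is 2254 Ma and the smallest is 46.6 Ma; their difference is 2207.4 Myr.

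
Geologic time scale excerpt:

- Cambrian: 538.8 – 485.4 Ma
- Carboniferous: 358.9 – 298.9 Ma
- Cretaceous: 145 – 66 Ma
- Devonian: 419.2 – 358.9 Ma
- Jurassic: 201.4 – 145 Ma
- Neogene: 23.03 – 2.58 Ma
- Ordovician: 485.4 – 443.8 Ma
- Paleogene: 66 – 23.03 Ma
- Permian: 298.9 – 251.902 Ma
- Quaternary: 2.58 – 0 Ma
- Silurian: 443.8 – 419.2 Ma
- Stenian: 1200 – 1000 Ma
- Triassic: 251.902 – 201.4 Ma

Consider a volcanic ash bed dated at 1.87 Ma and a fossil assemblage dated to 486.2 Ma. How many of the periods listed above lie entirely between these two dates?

10

The older date is 486.2 Ma and the younger is 1.87 Ma.
Periods with start < 486.2 and end > 1.87 Ma: Ordovician (485.4–443.8), Silurian (443.8–419.2), Devonian (419.2–358.9), Carboniferous (358.9–298.9), Permian (298.9–251.902), Triassic (251.902–201.4), Jurassic (201.4–145), Cretaceous (145–66), Paleogene (66–23.03), Neogene (23.03–2.58).
That is 10 complete periods.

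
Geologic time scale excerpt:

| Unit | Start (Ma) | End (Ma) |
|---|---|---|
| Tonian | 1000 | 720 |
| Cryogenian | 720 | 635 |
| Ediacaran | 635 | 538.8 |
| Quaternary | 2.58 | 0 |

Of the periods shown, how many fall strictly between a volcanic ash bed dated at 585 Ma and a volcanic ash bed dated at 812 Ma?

812 Ma sits inside the Tonian (1000–720) and 585 Ma inside the Ediacaran (635–538.8); neither of those is wholly between the two dates.
The listed periods lying completely between them are Cryogenian — 1 in all.

1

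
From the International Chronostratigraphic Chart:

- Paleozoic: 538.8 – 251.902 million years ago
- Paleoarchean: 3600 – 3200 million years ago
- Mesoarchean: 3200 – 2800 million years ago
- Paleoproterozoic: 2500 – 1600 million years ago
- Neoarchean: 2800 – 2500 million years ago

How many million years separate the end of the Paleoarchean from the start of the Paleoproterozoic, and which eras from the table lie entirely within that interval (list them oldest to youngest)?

End of Paleoarchean = 3200 Ma; start of Paleoproterozoic = 2500 Ma.
Gap = 3200 − 2500 = 700 Myr.
Eras wholly inside 3200–2500 Ma: Mesoarchean (3200–2800), Neoarchean (2800–2500).

700 million years; Mesoarchean, Neoarchean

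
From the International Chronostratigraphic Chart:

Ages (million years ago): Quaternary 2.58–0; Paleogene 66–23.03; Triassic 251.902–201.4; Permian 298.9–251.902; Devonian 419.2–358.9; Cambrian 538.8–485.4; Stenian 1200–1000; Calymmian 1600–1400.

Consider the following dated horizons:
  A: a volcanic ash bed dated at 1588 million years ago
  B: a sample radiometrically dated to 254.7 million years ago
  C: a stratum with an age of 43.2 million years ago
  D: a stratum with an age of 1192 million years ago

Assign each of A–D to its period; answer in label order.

A: 1588 Ma lies in 1600–1400 Ma, so Calymmian.
B: 254.7 Ma lies in 298.9–251.902 Ma, so Permian.
C: 43.2 Ma lies in 66–23.03 Ma, so Paleogene.
D: 1192 Ma lies in 1200–1000 Ma, so Stenian.

A — Calymmian; B — Permian; C — Paleogene; D — Stenian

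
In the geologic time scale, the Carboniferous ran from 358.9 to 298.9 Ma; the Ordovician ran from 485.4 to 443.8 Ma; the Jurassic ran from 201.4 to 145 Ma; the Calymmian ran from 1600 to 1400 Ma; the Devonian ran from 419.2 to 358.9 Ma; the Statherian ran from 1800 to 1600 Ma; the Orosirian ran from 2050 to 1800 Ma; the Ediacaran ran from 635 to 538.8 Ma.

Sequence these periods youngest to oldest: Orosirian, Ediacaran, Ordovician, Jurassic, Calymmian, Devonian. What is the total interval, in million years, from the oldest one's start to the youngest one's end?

From the excerpt: Orosirian 2050–1800; Ediacaran 635–538.8; Ordovician 485.4–443.8; Jurassic 201.4–145; Calymmian 1600–1400; Devonian 419.2–358.9 (Ma).
Larger Ma is earlier, so the oldest is Orosirian and the youngest is Jurassic; youngest to oldest: Jurassic, Devonian, Ordovician, Ediacaran, Calymmian, Orosirian.
Oldest start 2050 minus youngest end 145 gives 1905 Myr overall.

Jurassic → Devonian → Ordovician → Ediacaran → Calymmian → Orosirian; total span 1905 Myr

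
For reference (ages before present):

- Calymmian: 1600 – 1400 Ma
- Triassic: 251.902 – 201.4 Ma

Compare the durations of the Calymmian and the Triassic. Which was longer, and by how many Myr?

Calymmian, by 149.498 million years

Calymmian: 1600 − 1400 = 200 Myr.
Triassic: 251.902 − 201.4 = 50.502 Myr.
Difference: 200 − 50.502 = 149.498 Myr, so the Calymmian was longer.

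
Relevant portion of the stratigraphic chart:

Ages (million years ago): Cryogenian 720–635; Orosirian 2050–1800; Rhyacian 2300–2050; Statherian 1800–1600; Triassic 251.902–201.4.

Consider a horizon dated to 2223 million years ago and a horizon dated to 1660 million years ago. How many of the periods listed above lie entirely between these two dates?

The older date is 2223 Ma and the younger is 1660 Ma.
Periods with start < 2223 and end > 1660 Ma: Orosirian (2050–1800).
That is 1 complete period.

1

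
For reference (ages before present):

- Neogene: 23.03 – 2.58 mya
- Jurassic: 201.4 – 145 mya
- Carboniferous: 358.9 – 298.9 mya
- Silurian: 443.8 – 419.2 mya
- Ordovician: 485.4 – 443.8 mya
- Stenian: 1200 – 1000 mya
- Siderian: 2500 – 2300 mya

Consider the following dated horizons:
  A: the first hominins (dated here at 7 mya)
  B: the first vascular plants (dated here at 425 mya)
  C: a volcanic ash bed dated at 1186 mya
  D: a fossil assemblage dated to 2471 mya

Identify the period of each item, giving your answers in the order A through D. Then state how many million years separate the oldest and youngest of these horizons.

A — Neogene; B — Silurian; C — Stenian; D — Siderian; span 2464 million years

Match each age against the start–end ranges in the excerpt: A = 7 Ma → Neogene (23.03–2.58); B = 425 Ma → Silurian (443.8–419.2); C = 1186 Ma → Stenian (1200–1000); D = 2471 Ma → Siderian (2500–2300).
The largest age is 2471 Ma and the smallest is 7 Ma; their difference is 2464 Myr.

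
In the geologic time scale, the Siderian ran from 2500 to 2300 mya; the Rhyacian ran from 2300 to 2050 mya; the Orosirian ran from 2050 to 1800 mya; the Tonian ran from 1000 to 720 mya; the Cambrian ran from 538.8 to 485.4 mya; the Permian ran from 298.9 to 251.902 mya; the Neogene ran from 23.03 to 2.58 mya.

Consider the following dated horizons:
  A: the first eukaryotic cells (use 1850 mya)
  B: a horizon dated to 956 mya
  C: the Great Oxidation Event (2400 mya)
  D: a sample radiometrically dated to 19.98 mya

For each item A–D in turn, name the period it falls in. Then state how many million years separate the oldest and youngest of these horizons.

Match each age against the start–end ranges in the excerpt: A = 1850 Ma → Orosirian (2050–1800); B = 956 Ma → Tonian (1000–720); C = 2400 Ma → Siderian (2500–2300); D = 19.98 Ma → Neogene (23.03–2.58).
The largest age is 2400 Ma and the smallest is 19.98 Ma; their difference is 2380.02 Myr.

A — Orosirian; B — Tonian; C — Siderian; D — Neogene; span 2380.02 million years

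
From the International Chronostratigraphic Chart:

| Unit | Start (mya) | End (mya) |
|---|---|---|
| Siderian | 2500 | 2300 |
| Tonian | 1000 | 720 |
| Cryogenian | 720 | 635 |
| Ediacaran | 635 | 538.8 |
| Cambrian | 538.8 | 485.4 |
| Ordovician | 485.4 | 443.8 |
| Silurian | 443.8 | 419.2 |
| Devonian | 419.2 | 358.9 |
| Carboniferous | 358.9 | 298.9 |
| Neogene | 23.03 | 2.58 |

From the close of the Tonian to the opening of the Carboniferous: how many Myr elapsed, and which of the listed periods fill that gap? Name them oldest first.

End of Tonian = 720 Ma; start of Carboniferous = 358.9 Ma.
Gap = 720 − 358.9 = 361.1 Myr.
Periods wholly inside 720–358.9 Ma: Cryogenian (720–635), Ediacaran (635–538.8), Cambrian (538.8–485.4), Ordovician (485.4–443.8), Silurian (443.8–419.2), Devonian (419.2–358.9).

361.1 million years; Cryogenian, Ediacaran, Cambrian, Ordovician, Silurian, Devonian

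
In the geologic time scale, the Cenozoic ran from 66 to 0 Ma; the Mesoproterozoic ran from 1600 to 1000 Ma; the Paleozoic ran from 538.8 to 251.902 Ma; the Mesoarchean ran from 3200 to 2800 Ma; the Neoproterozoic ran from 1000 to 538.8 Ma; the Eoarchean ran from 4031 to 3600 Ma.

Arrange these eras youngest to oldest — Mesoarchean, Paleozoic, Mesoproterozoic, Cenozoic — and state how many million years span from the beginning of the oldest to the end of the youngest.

Start ages (Ma): Mesoarchean 3200, Mesoproterozoic 1600, Paleozoic 538.8, Cenozoic 66.
Ordered youngest to oldest: Cenozoic, Paleozoic, Mesoproterozoic, Mesoarchean.
Span = 3200 − 0 = 3200 Myr.

Cenozoic → Paleozoic → Mesoproterozoic → Mesoarchean; total span 3200 Myr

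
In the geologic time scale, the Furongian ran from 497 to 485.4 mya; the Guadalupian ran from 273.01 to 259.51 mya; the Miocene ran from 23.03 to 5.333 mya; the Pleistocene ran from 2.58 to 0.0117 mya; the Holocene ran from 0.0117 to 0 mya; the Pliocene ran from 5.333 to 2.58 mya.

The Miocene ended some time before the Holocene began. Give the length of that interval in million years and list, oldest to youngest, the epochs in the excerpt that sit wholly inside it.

5.3213 million years; Pliocene, Pleistocene

End of Miocene = 5.333 Ma; start of Holocene = 0.0117 Ma.
Gap = 5.333 − 0.0117 = 5.3213 Myr.
Epochs wholly inside 5.333–0.0117 Ma: Pliocene (5.333–2.58), Pleistocene (2.58–0.0117).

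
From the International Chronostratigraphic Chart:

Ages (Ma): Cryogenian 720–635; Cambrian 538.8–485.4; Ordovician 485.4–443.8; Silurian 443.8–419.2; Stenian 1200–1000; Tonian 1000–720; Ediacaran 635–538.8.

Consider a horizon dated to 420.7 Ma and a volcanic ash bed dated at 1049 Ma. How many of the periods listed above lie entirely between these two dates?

5

1049 Ma sits inside the Stenian (1200–1000) and 420.7 Ma inside the Silurian (443.8–419.2); neither of those is wholly between the two dates.
The listed periods lying completely between them are Tonian, Cryogenian, Ediacaran, Cambrian, Ordovician — 5 in all.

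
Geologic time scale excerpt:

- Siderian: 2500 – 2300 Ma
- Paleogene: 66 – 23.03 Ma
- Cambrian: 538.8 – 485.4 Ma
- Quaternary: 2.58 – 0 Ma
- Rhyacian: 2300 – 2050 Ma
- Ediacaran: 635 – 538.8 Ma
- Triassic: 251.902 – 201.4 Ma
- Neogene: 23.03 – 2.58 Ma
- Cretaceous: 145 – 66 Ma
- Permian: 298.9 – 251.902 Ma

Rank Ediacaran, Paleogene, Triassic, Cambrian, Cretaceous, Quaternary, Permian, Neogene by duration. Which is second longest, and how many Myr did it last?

Cretaceous, 79 million years

Start − end for each: Ediacaran 635 − 538.8 = 96.2; Paleogene 66 − 23.03 = 42.97; Triassic 251.902 − 201.4 = 50.502; Cambrian 538.8 − 485.4 = 53.4; Cretaceous 145 − 66 = 79; Quaternary 2.58 − 0 = 2.58; Permian 298.9 − 251.902 = 46.998; Neogene 23.03 − 2.58 = 20.45.
Ranking these from longest: Ediacaran > Cretaceous > Cambrian > Triassic > Permian > Paleogene > Neogene > Quaternary.
Position 2 in that ranking is Cretaceous, which lasted 79 Myr.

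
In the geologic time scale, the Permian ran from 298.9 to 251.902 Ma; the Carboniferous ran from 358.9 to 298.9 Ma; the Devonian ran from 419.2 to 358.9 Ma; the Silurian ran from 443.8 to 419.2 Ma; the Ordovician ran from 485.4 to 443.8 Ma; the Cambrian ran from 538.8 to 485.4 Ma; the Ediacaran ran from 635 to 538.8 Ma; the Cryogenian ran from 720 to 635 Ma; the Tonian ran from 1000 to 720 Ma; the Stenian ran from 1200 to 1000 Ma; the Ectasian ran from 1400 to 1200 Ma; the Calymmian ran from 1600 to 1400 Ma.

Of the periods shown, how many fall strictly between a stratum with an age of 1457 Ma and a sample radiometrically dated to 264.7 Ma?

10

1457 Ma sits inside the Calymmian (1600–1400) and 264.7 Ma inside the Permian (298.9–251.902); neither of those is wholly between the two dates.
The listed periods lying completely between them are Ectasian, Stenian, Tonian, Cryogenian, Ediacaran, Cambrian, Ordovician, Silurian, Devonian, Carboniferous — 10 in all.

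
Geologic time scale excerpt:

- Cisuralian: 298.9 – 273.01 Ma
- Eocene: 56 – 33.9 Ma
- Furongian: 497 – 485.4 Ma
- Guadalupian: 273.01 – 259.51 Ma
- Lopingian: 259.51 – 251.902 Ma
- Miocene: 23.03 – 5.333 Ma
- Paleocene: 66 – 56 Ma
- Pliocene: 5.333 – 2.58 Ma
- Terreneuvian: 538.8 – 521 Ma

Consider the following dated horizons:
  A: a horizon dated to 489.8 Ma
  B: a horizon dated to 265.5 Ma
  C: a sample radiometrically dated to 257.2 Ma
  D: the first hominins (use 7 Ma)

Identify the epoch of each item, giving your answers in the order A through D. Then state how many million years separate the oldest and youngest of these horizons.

A — Furongian; B — Guadalupian; C — Lopingian; D — Miocene; span 482.8 million years

Match each age against the start–end ranges in the excerpt: A = 489.8 Ma → Furongian (497–485.4); B = 265.5 Ma → Guadalupian (273.01–259.51); C = 257.2 Ma → Lopingian (259.51–251.902); D = 7 Ma → Miocene (23.03–5.333).
The largest age is 489.8 Ma and the smallest is 7 Ma; their difference is 482.8 Myr.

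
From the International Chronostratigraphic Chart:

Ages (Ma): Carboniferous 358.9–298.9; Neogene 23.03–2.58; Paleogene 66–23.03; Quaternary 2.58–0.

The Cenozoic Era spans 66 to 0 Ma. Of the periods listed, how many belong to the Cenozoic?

Periods inside 66–0 Ma: Paleogene, Neogene, Quaternary — 3 in total.

3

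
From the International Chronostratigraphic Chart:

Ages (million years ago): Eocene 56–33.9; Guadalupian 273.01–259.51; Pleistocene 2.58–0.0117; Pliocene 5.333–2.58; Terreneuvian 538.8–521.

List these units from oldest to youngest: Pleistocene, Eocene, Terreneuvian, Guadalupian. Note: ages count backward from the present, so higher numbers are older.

The oldest of these is Terreneuvian (starts 538.8 Ma) and the youngest is Pleistocene (ends 0.0117 Ma).
In between, by decreasing start age: Guadalupian (273.01), Eocene (56).

Terreneuvian, Guadalupian, Eocene, Pleistocene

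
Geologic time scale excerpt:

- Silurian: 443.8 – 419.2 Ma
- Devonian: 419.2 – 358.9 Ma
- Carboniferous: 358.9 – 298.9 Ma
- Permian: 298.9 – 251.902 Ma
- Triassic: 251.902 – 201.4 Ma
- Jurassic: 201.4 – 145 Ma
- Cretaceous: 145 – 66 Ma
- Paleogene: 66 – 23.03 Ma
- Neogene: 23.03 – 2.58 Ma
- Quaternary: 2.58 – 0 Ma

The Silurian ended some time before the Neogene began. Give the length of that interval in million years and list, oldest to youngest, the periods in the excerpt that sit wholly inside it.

396.17 million years; Devonian, Carboniferous, Permian, Triassic, Jurassic, Cretaceous, Paleogene

End of Silurian = 419.2 Ma; start of Neogene = 23.03 Ma.
Gap = 419.2 − 23.03 = 396.17 Myr.
Periods wholly inside 419.2–23.03 Ma: Devonian (419.2–358.9), Carboniferous (358.9–298.9), Permian (298.9–251.902), Triassic (251.902–201.4), Jurassic (201.4–145), Cretaceous (145–66), Paleogene (66–23.03).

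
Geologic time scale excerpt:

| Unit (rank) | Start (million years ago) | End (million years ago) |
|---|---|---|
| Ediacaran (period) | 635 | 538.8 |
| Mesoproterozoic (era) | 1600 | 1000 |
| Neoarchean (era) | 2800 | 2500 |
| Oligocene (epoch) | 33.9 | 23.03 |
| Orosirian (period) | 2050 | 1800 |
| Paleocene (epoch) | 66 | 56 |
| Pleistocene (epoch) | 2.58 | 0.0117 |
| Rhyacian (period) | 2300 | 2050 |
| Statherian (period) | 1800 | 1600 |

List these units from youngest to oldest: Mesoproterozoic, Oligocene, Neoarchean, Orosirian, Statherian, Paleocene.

Oligocene, Paleocene, Mesoproterozoic, Statherian, Orosirian, Neoarchean

Read off each span (Ma): Mesoproterozoic 1600–1000; Oligocene 33.9–23.03; Neoarchean 2800–2500; Orosirian 2050–1800; Statherian 1800–1600; Paleocene 66–56.
Larger Ma is older, so oldest→youngest is Neoarchean, Orosirian, Statherian, Mesoproterozoic, Paleocene, Oligocene; reverse it for youngest→oldest.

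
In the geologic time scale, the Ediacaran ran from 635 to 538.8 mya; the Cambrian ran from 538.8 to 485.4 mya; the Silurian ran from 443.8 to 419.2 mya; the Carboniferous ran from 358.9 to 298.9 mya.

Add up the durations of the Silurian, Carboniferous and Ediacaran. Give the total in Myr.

Duration is start − end for each: (443.8 − 419.2) + (358.9 − 298.9) + (635 − 538.8).
That is 24.6 + 60 + 96.2, which totals 180.8 million years.

180.8 million years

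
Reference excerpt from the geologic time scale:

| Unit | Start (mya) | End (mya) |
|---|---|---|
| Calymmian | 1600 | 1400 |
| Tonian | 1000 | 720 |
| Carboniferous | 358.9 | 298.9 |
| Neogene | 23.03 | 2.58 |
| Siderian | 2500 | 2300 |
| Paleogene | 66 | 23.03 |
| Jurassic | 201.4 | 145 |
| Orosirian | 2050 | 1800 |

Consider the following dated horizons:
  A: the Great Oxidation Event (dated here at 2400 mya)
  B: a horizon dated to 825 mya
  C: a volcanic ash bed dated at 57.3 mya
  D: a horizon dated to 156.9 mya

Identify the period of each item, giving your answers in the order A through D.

A — Siderian; B — Tonian; C — Paleogene; D — Jurassic

Match each age against the start–end ranges in the excerpt: A = 2400 Ma → Siderian (2500–2300); B = 825 Ma → Tonian (1000–720); C = 57.3 Ma → Paleogene (66–23.03); D = 156.9 Ma → Jurassic (201.4–145).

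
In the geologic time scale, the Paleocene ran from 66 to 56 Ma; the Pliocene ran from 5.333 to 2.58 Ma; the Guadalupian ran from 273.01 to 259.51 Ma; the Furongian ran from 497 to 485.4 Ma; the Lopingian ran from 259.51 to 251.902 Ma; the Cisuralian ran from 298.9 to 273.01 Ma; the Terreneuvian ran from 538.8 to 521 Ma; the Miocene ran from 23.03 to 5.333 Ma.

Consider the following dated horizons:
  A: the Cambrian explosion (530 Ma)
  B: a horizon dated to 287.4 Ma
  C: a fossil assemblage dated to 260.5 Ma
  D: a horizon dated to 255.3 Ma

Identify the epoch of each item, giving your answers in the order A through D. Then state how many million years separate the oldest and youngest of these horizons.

A: 530 Ma lies in 538.8–521 Ma, so Terreneuvian.
B: 287.4 Ma lies in 298.9–273.01 Ma, so Cisuralian.
C: 260.5 Ma lies in 273.01–259.51 Ma, so Guadalupian.
D: 255.3 Ma lies in 259.51–251.902 Ma, so Lopingian.
Oldest = 530 Ma, youngest = 255.3 Ma → span 274.7 Myr.

A — Terreneuvian; B — Cisuralian; C — Guadalupian; D — Lopingian; span 274.7 million years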